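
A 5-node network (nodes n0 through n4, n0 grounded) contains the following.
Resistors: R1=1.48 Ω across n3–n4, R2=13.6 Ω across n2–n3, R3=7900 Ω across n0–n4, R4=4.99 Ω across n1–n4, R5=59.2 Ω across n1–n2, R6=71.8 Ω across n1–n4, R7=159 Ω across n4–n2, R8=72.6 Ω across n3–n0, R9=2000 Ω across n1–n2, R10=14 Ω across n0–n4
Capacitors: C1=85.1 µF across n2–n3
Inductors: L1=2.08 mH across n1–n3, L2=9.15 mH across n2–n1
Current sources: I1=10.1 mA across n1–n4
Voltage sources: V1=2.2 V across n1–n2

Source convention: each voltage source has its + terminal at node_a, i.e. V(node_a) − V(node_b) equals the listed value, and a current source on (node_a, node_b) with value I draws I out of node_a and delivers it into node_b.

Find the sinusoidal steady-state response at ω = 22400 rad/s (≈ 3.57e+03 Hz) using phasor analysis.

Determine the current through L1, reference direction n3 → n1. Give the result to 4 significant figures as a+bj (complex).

Apply KCL at each of the 4 non-ground nodes and solve the resulting linear system.
Node n1: branches {L1, R4, R5, R6, I1, L2, R9, V1} → V_1 = 1.755+0.1541j
Node n2: branches {C1, R2, R5, L2, R7, R9, V1} → V_2 = -0.4446+0.1541j
Node n3: branches {R1, C1, R2, L1, R8} → V_3 = -0.4449-0.03943j
Node n4: branches {R1, R3, R4, R6, I1, R7, R10} → V_4 = 0.08565+0.007590j
Source currents: i(V1)=-0.4104+0.02657j

-0.004153+0.04723j A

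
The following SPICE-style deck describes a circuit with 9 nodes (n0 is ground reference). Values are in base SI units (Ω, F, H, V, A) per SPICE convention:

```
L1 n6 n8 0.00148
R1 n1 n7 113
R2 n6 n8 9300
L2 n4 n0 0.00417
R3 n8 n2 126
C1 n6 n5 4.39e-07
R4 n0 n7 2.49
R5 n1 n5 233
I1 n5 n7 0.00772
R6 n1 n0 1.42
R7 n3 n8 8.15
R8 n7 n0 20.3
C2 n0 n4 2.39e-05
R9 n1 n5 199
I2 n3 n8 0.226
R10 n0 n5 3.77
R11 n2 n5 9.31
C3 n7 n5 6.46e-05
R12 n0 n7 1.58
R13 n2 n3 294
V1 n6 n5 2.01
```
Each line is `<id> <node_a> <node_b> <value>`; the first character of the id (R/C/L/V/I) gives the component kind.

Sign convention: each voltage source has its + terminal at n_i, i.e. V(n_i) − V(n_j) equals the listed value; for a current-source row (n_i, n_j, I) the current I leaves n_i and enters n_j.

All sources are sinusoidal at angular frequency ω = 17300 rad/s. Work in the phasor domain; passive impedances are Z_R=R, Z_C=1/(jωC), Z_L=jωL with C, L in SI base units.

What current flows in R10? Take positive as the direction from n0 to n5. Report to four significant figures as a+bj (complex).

0.0002768-0.001410j A

Element admittances at ω=17300 rad/s:
  Y(L1) = 0.000-0.03906j S between n6,n8
  Y(R1) = 0.008850+0.000j S between n1,n7
  Y(R2) = 0.0001075+0.000j S between n6,n8
  Y(L2) = 0.000-0.01386j S between n4,n0
  Y(R3) = 0.007937+0.000j S between n8,n2
  Y(C1) = 0.000+0.007595j S between n6,n5
  Y(R4) = 0.4016+0.000j S between n0,n7
  Y(R5) = 0.004292+0.000j S between n1,n5
  I1: injects 0.00772 A into n7 (from n5)
  Y(R6) = 0.7042+0.000j S between n1,n0
  Y(R7) = 0.1227+0.000j S between n3,n8
  Y(R8) = 0.04926+0.000j S between n7,n0
  Y(C2) = 0.000+0.4135j S between n0,n4
  Y(R9) = 0.005025+0.000j S between n1,n5
  I2: injects 0.226 A into n8 (from n3)
  Y(R10) = 0.2653+0.000j S between n0,n5
  Y(R11) = 0.1074+0.000j S between n2,n5
  Y(C3) = 0.000+1.118j S between n7,n5
  Y(R12) = 0.6329+0.000j S between n0,n7
  Y(R13) = 0.003401+0.000j S between n2,n3
  V1: constraint V(n6)−V(n5) = 2.01
Assemble and solve the 9×9 MNA system:
  V(n1)=-1.025e-05+5.221e-05j  V(n2)=0.1292-0.02860j  V(n3)=0.07433-0.3437j  V(n4)=0.000+0.000j  V(n5)=-0.001044+0.005316j  V(n6)=2.009+0.005316j  V(n7)=0.0002621-0.001335j  V(n8)=1.915-0.3525j
  i(V1)=-0.01398-0.01162j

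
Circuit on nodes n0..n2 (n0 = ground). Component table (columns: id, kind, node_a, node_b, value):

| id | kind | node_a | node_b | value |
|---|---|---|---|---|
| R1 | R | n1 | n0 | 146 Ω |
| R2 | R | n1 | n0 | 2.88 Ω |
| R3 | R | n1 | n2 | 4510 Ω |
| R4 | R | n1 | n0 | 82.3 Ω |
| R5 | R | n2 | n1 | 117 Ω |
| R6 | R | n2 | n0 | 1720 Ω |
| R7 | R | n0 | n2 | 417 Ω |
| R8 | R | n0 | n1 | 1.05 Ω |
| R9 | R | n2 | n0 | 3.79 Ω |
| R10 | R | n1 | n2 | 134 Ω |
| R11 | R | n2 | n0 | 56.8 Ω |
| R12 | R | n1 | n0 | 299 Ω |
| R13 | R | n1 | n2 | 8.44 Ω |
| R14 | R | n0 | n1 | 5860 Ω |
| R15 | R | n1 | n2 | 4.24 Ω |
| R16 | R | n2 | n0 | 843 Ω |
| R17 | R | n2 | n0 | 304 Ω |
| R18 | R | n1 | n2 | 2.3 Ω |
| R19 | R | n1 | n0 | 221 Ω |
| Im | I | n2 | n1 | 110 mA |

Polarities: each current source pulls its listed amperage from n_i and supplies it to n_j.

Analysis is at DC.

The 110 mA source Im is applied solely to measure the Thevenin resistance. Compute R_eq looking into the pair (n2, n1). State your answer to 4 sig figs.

Element admittances at DC:
  Y(R1) = 0.006849 S between n1,n0
  Y(R2) = 0.3472 S between n1,n0
  Y(R3) = 0.0002217 S between n1,n2
  Y(R4) = 0.01215 S between n1,n0
  Y(R5) = 0.008547 S between n2,n1
  Y(R6) = 0.0005814 S between n2,n0
  Y(R7) = 0.002398 S between n0,n2
  Y(R8) = 0.9524 S between n0,n1
  Y(R9) = 0.2639 S between n2,n0
  Y(R10) = 0.007463 S between n1,n2
  Y(R11) = 0.01761 S between n2,n0
  Y(R12) = 0.003344 S between n1,n0
  Y(R13) = 0.1185 S between n1,n2
  Y(R14) = 0.0001706 S between n0,n1
  Y(R15) = 0.2358 S between n1,n2
  Y(R16) = 0.001186 S between n2,n0
  Y(R17) = 0.003289 S between n2,n0
  Y(R18) = 0.4348 S between n1,n2
  Y(R19) = 0.004525 S between n1,n0
  Im: injects 0.11 A into n1 (from n2)
Assemble and solve the 2×2 MNA system:
  V(n1)=0.01887  V(n2)=-0.08664

R_eq = 0.9591 Ω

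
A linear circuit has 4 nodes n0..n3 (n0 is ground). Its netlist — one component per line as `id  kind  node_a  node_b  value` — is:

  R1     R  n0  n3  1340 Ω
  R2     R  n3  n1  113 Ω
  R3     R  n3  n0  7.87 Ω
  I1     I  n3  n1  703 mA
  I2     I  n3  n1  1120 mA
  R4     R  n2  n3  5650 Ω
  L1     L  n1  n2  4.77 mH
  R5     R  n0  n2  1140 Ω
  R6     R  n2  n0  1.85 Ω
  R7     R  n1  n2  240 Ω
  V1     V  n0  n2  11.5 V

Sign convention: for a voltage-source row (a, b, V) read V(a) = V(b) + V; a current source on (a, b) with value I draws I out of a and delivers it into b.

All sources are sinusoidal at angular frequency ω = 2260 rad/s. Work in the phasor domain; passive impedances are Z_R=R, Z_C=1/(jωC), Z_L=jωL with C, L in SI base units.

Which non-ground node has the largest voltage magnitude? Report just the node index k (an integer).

1

MNA unknowns: 3 node voltages V₁..V_3 plus 1 source current (V1)
R1: Y=0.0007463+0.000j on G[0,3]
R2: Y=0.008850+0.000j on G[3,1]
R3: Y=0.1271+0.000j on G[3,0]
I1: z[3]−=0.703, z[1]+=0.703
I2: z[3]−=1.12, z[1]+=1.12
R4: Y=0.0001770+0.000j on G[2,3]
L1: Y=0.000-0.09276j on G[1,2]
R5: Y=0.0008772+0.000j on G[0,2]
R6: Y=0.5405+0.000j on G[2,0]
R7: Y=0.004167+0.000j on G[1,2]
V1: row V0−V2=11.5, i_V1 at 0,2
solve → V1=-8.943+19.06j, V2=-11.50+0.000j, V3=-13.92+1.233j
aux → i_V1=-8.005+0.1576j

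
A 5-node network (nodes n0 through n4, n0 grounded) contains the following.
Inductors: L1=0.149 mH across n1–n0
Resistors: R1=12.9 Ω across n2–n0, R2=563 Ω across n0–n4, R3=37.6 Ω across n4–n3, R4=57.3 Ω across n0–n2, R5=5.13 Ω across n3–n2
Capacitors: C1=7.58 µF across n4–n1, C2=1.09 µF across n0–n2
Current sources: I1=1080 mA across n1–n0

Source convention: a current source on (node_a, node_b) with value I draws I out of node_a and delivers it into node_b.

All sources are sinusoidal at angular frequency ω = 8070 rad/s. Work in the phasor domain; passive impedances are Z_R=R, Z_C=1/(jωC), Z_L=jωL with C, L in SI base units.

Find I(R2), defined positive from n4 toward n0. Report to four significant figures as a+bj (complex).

Element admittances at ω=8070 rad/s:
  Y(L1) = 0.000-0.8316j S between n1,n0
  Y(R1) = 0.07752+0.000j S between n2,n0
  Y(C1) = 0.000+0.06117j S between n4,n1
  Y(C2) = 0.000+0.008796j S between n0,n2
  Y(R2) = 0.001776+0.000j S between n0,n4
  Y(R3) = 0.02660+0.000j S between n4,n3
  Y(R4) = 0.01745+0.000j S between n0,n2
  Y(R5) = 0.1949+0.000j S between n3,n2
  I1: injects 1.08 A into n0 (from n1)
Assemble and solve the 4×4 MNA system:
  V(n1)=-0.02901-1.308j  V(n2)=0.05463-0.2371j  V(n3)=0.09194-0.3501j  V(n4)=0.3654-1.179j

0.0006491-0.002093j A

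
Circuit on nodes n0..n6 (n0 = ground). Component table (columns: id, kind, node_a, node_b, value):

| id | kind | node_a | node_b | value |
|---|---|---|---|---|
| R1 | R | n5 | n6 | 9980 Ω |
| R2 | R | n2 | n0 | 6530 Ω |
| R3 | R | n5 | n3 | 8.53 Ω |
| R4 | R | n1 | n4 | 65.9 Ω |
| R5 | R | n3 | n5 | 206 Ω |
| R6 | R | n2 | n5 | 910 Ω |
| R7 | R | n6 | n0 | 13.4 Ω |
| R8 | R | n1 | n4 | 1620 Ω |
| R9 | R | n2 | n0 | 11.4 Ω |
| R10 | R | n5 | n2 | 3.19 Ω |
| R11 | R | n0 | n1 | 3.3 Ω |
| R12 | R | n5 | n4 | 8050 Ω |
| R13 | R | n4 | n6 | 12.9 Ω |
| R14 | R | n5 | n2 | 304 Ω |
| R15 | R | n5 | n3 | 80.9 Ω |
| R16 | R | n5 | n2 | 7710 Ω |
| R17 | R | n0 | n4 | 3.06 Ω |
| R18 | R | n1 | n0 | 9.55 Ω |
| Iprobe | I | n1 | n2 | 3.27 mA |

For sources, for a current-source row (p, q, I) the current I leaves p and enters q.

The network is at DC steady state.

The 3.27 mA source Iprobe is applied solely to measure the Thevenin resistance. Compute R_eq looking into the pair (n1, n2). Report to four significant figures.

MNA unknowns: 6 node voltages V₁..V_6
R1: Y=0.0001002 on G[5,6]
R2: Y=0.0001531 on G[2,0]
R3: Y=0.1172 on G[5,3]
R4: Y=0.01517 on G[1,4]
R5: Y=0.004854 on G[3,5]
R6: Y=0.001099 on G[2,5]
R7: Y=0.07463 on G[6,0]
R8: Y=0.0006173 on G[1,4]
R9: Y=0.08772 on G[2,0]
R10: Y=0.3135 on G[5,2]
R11: Y=0.3030 on G[0,1]
R12: Y=0.0001242 on G[5,4]
R13: Y=0.07752 on G[4,6]
R14: Y=0.003289 on G[5,2]
R15: Y=0.01236 on G[5,3]
R16: Y=0.0001297 on G[5,2]
R17: Y=0.3268 on G[0,4]
R18: Y=0.1047 on G[1,0]
Iprobe: z[1]−=0.00327, z[2]+=0.00327
solve → V1=-0.007732, V2=0.03712, V3=0.03709, V4=-0.0003036, V5=0.03709, V6=-0.0001302

R_eq = 13.72 Ω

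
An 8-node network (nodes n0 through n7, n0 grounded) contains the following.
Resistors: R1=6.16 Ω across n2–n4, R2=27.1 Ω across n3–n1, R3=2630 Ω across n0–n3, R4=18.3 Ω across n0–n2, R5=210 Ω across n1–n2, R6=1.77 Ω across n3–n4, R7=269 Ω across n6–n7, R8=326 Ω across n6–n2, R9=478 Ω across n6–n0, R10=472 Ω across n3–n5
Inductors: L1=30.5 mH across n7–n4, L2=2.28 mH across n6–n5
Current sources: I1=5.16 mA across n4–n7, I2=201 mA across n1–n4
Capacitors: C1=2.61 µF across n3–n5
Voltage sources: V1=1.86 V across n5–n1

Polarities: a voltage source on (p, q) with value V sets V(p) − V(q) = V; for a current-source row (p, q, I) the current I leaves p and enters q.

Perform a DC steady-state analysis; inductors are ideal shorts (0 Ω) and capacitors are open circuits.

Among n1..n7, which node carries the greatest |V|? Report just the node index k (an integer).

1

MNA unknowns: 7 node voltages V₁..V_7 plus 3 source currents (L1, L2, V1)
R1: Y=0.1623 on G[2,4]
R2: Y=0.03690 on G[3,1]
R3: Y=0.0003802 on G[0,3]
R4: Y=0.05464 on G[0,2]
L1: row V7−V4=0, i_L1 at 7,4
L2: row V6−V5=0, i_L2 at 6,5
I1: z[4]−=0.00516, z[7]+=0.00516
C1: Y=0.000 on G[3,5]
I2: z[1]−=0.201, z[4]+=0.201
R5: Y=0.004762 on G[1,2]
R6: Y=0.5650 on G[3,4]
R7: Y=0.003717 on G[6,7]
R8: Y=0.003067 on G[6,2]
R9: Y=0.002092 on G[6,0]
R10: Y=0.002119 on G[3,5]
V1: row V5−V1=1.86, i_V1 at 5,1
solve → V1=-4.167, V2=0.08827, V3=0.006785, V4=0.2881, V5=-2.307, V6=-2.307, V7=0.2881
aux → i_L1=-0.004487, i_L2=0.02182, i_V1=0.02672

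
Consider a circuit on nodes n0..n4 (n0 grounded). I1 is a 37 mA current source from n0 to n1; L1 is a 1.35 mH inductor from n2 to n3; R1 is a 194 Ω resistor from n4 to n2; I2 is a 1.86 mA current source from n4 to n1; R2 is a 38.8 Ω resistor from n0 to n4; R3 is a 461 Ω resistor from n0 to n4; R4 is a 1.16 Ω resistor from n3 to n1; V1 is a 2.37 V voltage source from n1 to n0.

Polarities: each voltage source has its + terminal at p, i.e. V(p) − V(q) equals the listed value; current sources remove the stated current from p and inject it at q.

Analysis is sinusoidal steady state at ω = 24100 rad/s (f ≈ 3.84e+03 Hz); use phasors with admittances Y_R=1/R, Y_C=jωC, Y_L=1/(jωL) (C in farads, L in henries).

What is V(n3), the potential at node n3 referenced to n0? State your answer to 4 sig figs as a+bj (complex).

Element admittances at ω=24100 rad/s:
  I1: injects 0.037 A into n1 (from n0)
  Y(L1) = 0.000-0.03074j S between n2,n3
  Y(R1) = 0.005155+0.000j S between n4,n2
  I2: injects 0.00186 A into n1 (from n4)
  Y(R2) = 0.02577+0.000j S between n0,n4
  Y(R3) = 0.002169+0.000j S between n0,n4
  Y(R4) = 0.8621+0.000j S between n3,n1
  V1: constraint V(n1)−V(n0) = 2.37
Assemble and solve the 5×5 MNA system:
  V(n1)=2.370+0.000j  V(n2)=2.311-0.3349j  V(n3)=2.358+0.001691j  V(n4)=0.3037-0.05216j
  i(V1)=0.02852+0.001457j

2.358+0.001691j V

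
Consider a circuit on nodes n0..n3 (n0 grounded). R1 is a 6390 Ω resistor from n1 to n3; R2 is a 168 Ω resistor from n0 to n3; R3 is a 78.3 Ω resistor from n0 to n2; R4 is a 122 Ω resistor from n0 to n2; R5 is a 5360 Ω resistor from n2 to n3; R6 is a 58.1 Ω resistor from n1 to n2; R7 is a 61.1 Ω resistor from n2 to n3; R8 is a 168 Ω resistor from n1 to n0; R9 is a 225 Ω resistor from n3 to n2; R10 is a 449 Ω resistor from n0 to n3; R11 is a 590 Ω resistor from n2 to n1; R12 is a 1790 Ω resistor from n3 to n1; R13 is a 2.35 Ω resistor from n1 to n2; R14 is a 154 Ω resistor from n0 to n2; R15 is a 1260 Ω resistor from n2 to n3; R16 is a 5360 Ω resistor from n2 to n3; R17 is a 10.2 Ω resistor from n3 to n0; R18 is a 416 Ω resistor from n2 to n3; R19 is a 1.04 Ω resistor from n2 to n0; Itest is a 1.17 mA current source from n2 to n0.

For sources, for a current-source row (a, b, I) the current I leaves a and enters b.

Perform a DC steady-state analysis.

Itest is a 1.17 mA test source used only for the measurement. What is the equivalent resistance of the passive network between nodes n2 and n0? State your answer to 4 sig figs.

MNA unknowns: 3 node voltages V₁..V_3
R1: Y=0.0001565 on G[1,3]
R2: Y=0.005952 on G[0,3]
R3: Y=0.01277 on G[0,2]
R4: Y=0.008197 on G[0,2]
R5: Y=0.0001866 on G[2,3]
R6: Y=0.01721 on G[1,2]
R7: Y=0.01637 on G[2,3]
R8: Y=0.005952 on G[1,0]
R9: Y=0.004444 on G[3,2]
R10: Y=0.002227 on G[0,3]
R11: Y=0.001695 on G[2,1]
R12: Y=0.0005587 on G[3,1]
R13: Y=0.4255 on G[1,2]
R14: Y=0.006494 on G[0,2]
R15: Y=0.0007937 on G[2,3]
R16: Y=0.0001866 on G[2,3]
R17: Y=0.09804 on G[3,0]
R18: Y=0.002404 on G[2,3]
R19: Y=0.9615 on G[2,0]
Itest: z[2]−=0.00117, z[0]+=0.00117
solve → V1=-0.001136, V2=-0.001153, V3=-0.0002202

R_eq = 0.9851 Ω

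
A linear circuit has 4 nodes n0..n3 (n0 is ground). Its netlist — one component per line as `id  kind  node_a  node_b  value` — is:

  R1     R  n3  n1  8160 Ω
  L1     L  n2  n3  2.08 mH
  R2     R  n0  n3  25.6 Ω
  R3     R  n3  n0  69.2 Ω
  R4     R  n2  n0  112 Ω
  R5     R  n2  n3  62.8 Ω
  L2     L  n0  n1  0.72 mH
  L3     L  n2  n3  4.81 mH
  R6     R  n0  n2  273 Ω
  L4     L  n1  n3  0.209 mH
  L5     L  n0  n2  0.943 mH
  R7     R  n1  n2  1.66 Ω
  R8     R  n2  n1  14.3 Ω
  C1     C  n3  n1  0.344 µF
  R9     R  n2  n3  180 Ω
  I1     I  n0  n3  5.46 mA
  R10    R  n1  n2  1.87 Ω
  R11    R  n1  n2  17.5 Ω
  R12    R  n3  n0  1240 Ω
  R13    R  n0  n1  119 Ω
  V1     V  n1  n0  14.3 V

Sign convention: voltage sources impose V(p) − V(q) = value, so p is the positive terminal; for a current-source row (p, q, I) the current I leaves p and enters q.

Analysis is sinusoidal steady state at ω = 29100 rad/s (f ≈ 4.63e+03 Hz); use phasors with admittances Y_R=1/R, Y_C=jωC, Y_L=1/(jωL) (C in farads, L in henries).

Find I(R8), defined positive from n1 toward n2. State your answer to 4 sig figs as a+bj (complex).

0.01735-0.02514j A

Element admittances at ω=29100 rad/s:
  Y(R1) = 0.0001225+0.000j S between n3,n1
  Y(L1) = 0.000-0.01652j S between n2,n3
  Y(R2) = 0.03906+0.000j S between n0,n3
  Y(R3) = 0.01445+0.000j S between n3,n0
  Y(R4) = 0.008929+0.000j S between n2,n0
  Y(R5) = 0.01592+0.000j S between n2,n3
  Y(L2) = 0.000-0.04773j S between n0,n1
  Y(L3) = 0.000-0.007144j S between n2,n3
  Y(R6) = 0.003663+0.000j S between n0,n2
  Y(L4) = 0.000-0.1644j S between n1,n3
  Y(L5) = 0.000-0.03644j S between n0,n2
  Y(R7) = 0.6024+0.000j S between n1,n2
  Y(R8) = 0.06993+0.000j S between n2,n1
  Y(C1) = 0.000+0.01001j S between n3,n1
  Y(R9) = 0.005556+0.000j S between n2,n3
  I1: injects 0.00546 A into n3 (from n0)
  Y(R10) = 0.5348+0.000j S between n1,n2
  Y(R11) = 0.05714+0.000j S between n1,n2
  Y(R12) = 0.0008065+0.000j S between n3,n0
  Y(R13) = 0.008403+0.000j S between n0,n1
  V1: constraint V(n1)−V(n0) = 14.3
Assemble and solve the 4×4 MNA system:
  V(n1)=14.30+0.000j  V(n2)=14.05+0.3595j  V(n3)=12.68-3.623j
  i(V1)=-0.9935+1.387j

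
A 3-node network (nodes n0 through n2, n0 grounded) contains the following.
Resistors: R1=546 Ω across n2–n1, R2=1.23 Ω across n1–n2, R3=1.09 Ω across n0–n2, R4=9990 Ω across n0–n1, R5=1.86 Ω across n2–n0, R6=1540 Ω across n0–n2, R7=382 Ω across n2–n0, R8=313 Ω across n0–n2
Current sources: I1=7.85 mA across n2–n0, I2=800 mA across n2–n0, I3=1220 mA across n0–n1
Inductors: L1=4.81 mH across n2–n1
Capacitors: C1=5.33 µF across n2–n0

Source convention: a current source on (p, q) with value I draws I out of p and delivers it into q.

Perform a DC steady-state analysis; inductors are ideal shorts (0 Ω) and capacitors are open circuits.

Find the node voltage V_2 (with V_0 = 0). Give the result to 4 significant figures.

Apply KCL at each of the 2 non-ground nodes and solve the resulting linear system.
Node n1: branches {R1, L1, R2, R4, I3} → V_1 = 0.2820
Node n2: branches {R1, I1, L1, C1, R2, R3, R5, I2, R6, R7, R8} → V_2 = 0.2820
Source currents: i(L1)=-1.220

0.2820 V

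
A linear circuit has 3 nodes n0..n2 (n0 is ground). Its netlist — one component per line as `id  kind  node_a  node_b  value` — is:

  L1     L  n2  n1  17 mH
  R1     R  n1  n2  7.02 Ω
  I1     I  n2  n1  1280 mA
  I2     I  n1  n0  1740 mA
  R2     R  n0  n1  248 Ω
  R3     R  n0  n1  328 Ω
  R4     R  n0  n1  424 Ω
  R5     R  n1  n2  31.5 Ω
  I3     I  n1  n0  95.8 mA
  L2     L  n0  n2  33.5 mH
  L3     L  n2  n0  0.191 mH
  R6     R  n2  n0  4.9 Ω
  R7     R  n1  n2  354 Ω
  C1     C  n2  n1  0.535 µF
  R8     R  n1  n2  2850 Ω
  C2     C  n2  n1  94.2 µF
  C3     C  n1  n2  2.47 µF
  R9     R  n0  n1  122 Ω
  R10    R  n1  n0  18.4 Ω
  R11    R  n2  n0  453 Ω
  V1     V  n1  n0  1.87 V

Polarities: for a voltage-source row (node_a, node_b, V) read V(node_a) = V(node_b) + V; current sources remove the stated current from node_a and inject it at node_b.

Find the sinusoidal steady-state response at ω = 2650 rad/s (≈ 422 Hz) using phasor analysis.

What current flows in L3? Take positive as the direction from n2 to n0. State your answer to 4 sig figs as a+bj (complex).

Element admittances at ω=2650 rad/s:
  Y(L1) = 0.000-0.02220j S between n2,n1
  Y(R1) = 0.1425+0.000j S between n1,n2
  I1: injects 1.28 A into n1 (from n2)
  I2: injects 1.74 A into n0 (from n1)
  Y(R2) = 0.004032+0.000j S between n0,n1
  Y(R3) = 0.003049+0.000j S between n0,n1
  Y(R4) = 0.002358+0.000j S between n0,n1
  Y(R5) = 0.03175+0.000j S between n1,n2
  I3: injects 0.0958 A into n0 (from n1)
  Y(L2) = 0.000-0.01126j S between n0,n2
  Y(L3) = 0.000-1.976j S between n2,n0
  Y(R6) = 0.2041+0.000j S between n2,n0
  Y(R7) = 0.002825+0.000j S between n1,n2
  Y(C1) = 0.000+0.001418j S between n2,n1
  Y(R8) = 0.0003509+0.000j S between n1,n2
  Y(C2) = 0.000+0.2496j S between n2,n1
  Y(C3) = 0.000+0.006546j S between n1,n2
  Y(R9) = 0.008197+0.000j S between n0,n1
  Y(R10) = 0.05435+0.000j S between n1,n0
  Y(R11) = 0.002208+0.000j S between n2,n0
  V1: constraint V(n1)−V(n0) = 1.87
Assemble and solve the 3×3 MNA system:
  V(n1)=1.870+0.000j  V(n2)=-0.3530-0.4641j
  i(V1)=-0.9755-0.6056j

-0.9169+0.6974j A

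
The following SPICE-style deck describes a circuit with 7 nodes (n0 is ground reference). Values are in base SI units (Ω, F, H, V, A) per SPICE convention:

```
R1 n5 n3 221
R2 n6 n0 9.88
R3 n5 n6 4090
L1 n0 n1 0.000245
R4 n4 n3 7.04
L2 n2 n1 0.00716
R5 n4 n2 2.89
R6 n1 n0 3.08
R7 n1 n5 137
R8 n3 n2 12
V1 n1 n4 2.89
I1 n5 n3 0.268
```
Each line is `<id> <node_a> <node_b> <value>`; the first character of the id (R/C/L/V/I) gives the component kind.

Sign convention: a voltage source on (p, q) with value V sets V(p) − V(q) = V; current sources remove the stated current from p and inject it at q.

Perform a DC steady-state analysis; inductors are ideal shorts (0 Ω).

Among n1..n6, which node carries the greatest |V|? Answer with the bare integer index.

Apply KCL at each of the 6 non-ground nodes and solve the resulting linear system.
Node n1: branches {L1, L2, R6, R7, V1} → V_1 = 0.000
Node n2: branches {L2, R5, R8} → V_2 = 0.000
Node n3: branches {R1, R4, R8, I1} → V_3 = -1.065
Node n4: branches {R4, R5, V1} → V_4 = -2.890
Node n5: branches {R1, R3, R7, I1} → V_5 = -22.61
Node n6: branches {R2, R3} → V_6 = -0.05448
Source currents: i(L1)=-0.005514, i(L2)=-1.089, i(V1)=-1.259

5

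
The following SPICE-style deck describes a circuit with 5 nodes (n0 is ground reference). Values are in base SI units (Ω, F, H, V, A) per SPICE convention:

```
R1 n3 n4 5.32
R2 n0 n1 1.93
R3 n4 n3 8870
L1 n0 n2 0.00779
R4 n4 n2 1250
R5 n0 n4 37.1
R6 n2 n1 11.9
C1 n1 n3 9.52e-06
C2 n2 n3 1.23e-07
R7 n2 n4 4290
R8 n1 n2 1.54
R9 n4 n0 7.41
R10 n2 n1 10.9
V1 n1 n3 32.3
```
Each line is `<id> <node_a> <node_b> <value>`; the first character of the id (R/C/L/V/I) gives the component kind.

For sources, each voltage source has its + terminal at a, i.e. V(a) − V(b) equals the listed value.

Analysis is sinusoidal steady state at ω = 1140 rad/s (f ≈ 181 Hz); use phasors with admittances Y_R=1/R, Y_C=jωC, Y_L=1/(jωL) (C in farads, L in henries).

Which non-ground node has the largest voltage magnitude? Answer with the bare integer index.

3

MNA unknowns: 4 node voltages V₁..V_4 plus 1 source current (V1)
R1: Y=0.1880+0.000j on G[3,4]
R2: Y=0.5181+0.000j on G[0,1]
R3: Y=0.0001127+0.000j on G[4,3]
L1: Y=0.000-0.1126j on G[0,2]
R4: Y=0.0008000+0.000j on G[4,2]
R5: Y=0.02695+0.000j on G[0,4]
R6: Y=0.08403+0.000j on G[2,1]
C1: Y=0.000+0.01085j on G[1,3]
C2: Y=0.000+0.0001402j on G[2,3]
R7: Y=0.0002331+0.000j on G[2,4]
R8: Y=0.6494+0.000j on G[1,2]
R9: Y=0.1350+0.000j on G[4,0]
R10: Y=0.09174+0.000j on G[2,1]
V1: row V1−V3=32.3, i_V1 at 1,3
solve → V1=4.380+0.7759j, V2=4.173+1.339j, V3=-27.92+0.7759j, V4=-14.95+0.4197j
aux → i_V1=-2.440-0.2881j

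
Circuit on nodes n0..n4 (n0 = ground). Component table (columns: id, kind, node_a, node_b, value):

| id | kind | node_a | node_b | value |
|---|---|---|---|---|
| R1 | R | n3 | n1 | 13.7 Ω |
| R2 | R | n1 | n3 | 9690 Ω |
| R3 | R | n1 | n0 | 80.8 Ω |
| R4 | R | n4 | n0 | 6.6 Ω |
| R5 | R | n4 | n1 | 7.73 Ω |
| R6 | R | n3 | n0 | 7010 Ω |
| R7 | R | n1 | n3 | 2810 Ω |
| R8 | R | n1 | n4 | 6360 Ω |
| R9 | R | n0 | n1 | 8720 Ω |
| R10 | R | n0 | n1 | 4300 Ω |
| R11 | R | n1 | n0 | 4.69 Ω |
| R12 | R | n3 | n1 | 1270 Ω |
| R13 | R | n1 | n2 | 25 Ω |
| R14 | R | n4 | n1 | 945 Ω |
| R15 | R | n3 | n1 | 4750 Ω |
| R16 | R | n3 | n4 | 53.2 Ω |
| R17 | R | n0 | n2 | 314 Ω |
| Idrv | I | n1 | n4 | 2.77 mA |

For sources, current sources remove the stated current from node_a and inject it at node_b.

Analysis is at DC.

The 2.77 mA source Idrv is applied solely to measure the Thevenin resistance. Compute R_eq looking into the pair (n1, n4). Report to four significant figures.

R_eq = 4.224 Ω

Apply KCL at each of the 4 non-ground nodes and solve the resulting linear system.
Node n1: branches {R1, R2, R3, R5, R7, R8, R9, R10, R11, R12, R13, R14, R15, Idrv} → V_1 = -0.004659
Node n2: branches {R13, R17} → V_2 = -0.004315
Node n3: branches {R1, R2, R6, R7, R12, R15, R16} → V_3 = -0.002297
Node n4: branches {R4, R5, R8, R14, R16, Idrv} → V_4 = 0.007040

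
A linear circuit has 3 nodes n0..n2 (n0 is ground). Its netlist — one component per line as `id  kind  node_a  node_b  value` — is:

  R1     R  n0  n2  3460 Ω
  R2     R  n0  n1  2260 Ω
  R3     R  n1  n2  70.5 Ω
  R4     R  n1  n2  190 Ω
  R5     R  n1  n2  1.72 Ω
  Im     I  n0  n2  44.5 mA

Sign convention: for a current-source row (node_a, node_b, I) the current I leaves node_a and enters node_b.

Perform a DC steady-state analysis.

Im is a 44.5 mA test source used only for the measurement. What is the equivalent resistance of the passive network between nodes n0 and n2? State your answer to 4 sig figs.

Element admittances at DC:
  Y(R1) = 0.0002890 S between n0,n2
  Y(R2) = 0.0004425 S between n0,n1
  Y(R3) = 0.01418 S between n1,n2
  Y(R4) = 0.005263 S between n1,n2
  Y(R5) = 0.5814 S between n1,n2
  Im: injects 0.0445 A into n2 (from n0)
Assemble and solve the 2×2 MNA system:
  V(n1)=60.82  V(n2)=60.86

R_eq = 1368. Ω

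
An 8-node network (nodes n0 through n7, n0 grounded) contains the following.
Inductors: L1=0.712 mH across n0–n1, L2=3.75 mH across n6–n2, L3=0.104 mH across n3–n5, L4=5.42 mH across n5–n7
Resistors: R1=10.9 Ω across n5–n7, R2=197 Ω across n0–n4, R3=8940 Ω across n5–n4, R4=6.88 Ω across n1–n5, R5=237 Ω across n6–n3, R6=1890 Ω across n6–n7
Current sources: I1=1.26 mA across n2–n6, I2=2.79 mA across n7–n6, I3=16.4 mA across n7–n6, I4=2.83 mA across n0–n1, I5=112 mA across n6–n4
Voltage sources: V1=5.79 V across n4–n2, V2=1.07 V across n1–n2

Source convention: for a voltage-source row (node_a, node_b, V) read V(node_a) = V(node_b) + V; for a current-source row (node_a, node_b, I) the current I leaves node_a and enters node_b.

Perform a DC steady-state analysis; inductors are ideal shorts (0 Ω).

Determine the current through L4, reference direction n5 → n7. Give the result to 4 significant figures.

0.01967 A

Element admittances at DC:
  L1: short n0↔n1 (DC inductor)
  Y(R1) = 0.09174 S between n5,n7
  I1: injects 0.00126 A into n6 (from n2)
  Y(R2) = 0.005076 S between n0,n4
  Y(R3) = 0.0001119 S between n5,n4
  I2: injects 0.00279 A into n6 (from n7)
  L2: short n6↔n2 (DC inductor)
  L3: short n3↔n5 (DC inductor)
  I3: injects 0.0164 A into n6 (from n7)
  I4: injects 0.00283 A into n1 (from n0)
  Y(R4) = 0.1453 S between n1,n5
  Y(R5) = 0.004219 S between n6,n3
  Y(R6) = 0.0005291 S between n6,n7
  I5: injects 0.112 A into n4 (from n6)
  L4: short n5↔n7 (DC inductor)
  V1: constraint V(n4)−V(n2) = 5.79
  V2: constraint V(n1)−V(n2) = 1.07
Assemble and solve the 13×13 MNA system:
  V(n1)=0.000  V(n2)=-1.070  V(n3)=-0.1581  V(n4)=4.720  V(n5)=-0.1581  V(n6)=-1.070  V(n7)=-0.1581
  i(L1)=0.02113  i(L2)=-0.08722  i(L3)=-0.003848  i(L4)=0.01967  i(V1)=0.08749  i(V2)=0.0009847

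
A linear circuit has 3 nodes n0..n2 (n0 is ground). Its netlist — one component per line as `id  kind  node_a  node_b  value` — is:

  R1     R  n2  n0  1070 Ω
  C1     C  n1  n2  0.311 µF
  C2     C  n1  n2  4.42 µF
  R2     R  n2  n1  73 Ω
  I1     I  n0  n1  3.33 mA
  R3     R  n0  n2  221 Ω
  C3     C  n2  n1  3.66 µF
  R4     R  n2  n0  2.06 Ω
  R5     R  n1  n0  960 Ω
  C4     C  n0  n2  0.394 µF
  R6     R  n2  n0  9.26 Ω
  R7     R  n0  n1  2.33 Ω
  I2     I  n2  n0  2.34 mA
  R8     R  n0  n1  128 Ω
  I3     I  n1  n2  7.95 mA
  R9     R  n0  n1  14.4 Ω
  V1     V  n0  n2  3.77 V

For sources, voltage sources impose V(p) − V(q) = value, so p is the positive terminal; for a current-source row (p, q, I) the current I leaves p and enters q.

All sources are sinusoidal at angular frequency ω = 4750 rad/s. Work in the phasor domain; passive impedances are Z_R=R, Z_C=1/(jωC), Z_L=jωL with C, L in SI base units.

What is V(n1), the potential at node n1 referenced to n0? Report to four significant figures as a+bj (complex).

Apply KCL at each of the 2 non-ground nodes and solve the resulting linear system.
Node n1: branches {C1, C2, R2, I1, C3, R5, R7, R8, I3, R9} → V_1 = -0.1292-0.2784j
Node n2: branches {R1, C1, C2, R2, R3, C3, R4, C4, R6, I2, I3, V1} → V_2 = -3.770+0.000j
Source currents: i(V1)=-2.324-0.1484j

-0.1292-0.2784j V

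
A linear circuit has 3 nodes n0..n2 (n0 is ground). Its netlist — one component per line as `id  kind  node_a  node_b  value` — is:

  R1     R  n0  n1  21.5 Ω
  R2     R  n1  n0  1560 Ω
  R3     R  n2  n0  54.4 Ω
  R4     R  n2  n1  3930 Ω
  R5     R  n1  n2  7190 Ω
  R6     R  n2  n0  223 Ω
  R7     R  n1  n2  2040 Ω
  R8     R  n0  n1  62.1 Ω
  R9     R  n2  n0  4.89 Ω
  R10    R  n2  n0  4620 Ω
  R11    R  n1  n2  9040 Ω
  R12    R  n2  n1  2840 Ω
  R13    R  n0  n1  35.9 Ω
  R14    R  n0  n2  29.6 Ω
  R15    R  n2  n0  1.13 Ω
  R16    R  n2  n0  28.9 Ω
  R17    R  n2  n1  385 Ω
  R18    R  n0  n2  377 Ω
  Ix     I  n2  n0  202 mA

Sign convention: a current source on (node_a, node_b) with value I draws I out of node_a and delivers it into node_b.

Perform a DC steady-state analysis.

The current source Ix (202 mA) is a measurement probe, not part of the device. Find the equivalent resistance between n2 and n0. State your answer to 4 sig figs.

R_eq = 0.8422 Ω

Apply KCL at each of the 2 non-ground nodes and solve the resulting linear system.
Node n1: branches {R1, R2, R4, R5, R7, R8, R11, R12, R13, R17} → V_1 = -0.007059
Node n2: branches {R3, R4, R5, R6, R7, R9, R10, R11, R12, R14, R15, R16, R17, R18, Ix} → V_2 = -0.1701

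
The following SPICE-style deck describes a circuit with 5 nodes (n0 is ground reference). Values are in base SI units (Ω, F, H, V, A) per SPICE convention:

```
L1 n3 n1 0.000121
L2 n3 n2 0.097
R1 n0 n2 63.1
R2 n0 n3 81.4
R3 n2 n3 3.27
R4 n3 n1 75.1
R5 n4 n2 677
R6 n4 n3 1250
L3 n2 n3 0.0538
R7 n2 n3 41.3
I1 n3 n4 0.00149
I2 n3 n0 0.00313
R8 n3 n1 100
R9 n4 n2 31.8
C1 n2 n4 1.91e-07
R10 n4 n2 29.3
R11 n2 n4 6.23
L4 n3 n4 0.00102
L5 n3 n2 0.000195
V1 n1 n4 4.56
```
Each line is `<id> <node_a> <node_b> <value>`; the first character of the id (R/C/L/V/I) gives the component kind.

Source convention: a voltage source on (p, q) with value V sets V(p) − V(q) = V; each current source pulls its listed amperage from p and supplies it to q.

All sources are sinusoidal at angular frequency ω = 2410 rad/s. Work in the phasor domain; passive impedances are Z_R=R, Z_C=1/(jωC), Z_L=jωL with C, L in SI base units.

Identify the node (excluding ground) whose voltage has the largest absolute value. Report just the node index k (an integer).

4

Apply KCL at each of the 4 non-ground nodes and solve the resulting linear system.
Node n1: branches {L1, R4, R8, V1} → V_1 = 0.4824+0.4527j
Node n2: branches {L2, R1, R3, R5, L3, R7, R9, C1, R10, R11, L5} → V_2 = -0.1671-0.1725j
Node n3: branches {L1, L2, R2, R3, R4, R6, L3, R7, I1, I2, R8, L4, L5} → V_3 = -0.03924+0.2225j
Node n4: branches {R5, R6, I1, R9, C1, R10, R11, L4, V1} → V_4 = -4.078+0.4527j
Source currents: i(V1)=-0.8013+1.783j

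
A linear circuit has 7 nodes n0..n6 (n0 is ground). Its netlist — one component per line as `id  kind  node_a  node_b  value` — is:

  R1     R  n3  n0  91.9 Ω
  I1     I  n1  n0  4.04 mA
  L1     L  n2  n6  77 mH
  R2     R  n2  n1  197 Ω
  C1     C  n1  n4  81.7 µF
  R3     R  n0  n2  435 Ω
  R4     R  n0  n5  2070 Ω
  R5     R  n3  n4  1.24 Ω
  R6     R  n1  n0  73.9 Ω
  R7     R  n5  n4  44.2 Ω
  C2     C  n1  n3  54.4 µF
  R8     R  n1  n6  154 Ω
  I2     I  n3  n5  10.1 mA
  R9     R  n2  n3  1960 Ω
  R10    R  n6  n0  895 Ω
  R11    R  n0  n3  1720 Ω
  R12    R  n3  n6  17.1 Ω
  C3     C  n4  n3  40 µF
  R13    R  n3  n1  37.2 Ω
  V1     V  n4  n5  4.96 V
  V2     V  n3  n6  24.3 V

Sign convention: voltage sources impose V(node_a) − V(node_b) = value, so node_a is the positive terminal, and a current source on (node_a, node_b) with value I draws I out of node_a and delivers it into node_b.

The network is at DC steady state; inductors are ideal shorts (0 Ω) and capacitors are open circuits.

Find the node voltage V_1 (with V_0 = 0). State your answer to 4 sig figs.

-0.9496 V

Apply KCL at each of the 6 non-ground nodes and solve the resulting linear system.
Node n1: branches {I1, R2, C1, R6, C2, R8, R13} → V_1 = -0.9496
Node n2: branches {L1, R2, R3, R9} → V_2 = -18.17
Node n3: branches {R1, R5, C2, I2, R9, R11, R12, C3, R13, V2} → V_3 = 6.133
Node n4: branches {C1, R5, R7, C3, V1} → V_4 = 6.145
Node n5: branches {R4, R7, I2, V1} → V_5 = 1.185
Node n6: branches {L1, R8, R10, R12, V2} → V_6 = -18.17
Source currents: i(L1)=0.1416, i(V1)=-0.1217, i(V2)=-1.695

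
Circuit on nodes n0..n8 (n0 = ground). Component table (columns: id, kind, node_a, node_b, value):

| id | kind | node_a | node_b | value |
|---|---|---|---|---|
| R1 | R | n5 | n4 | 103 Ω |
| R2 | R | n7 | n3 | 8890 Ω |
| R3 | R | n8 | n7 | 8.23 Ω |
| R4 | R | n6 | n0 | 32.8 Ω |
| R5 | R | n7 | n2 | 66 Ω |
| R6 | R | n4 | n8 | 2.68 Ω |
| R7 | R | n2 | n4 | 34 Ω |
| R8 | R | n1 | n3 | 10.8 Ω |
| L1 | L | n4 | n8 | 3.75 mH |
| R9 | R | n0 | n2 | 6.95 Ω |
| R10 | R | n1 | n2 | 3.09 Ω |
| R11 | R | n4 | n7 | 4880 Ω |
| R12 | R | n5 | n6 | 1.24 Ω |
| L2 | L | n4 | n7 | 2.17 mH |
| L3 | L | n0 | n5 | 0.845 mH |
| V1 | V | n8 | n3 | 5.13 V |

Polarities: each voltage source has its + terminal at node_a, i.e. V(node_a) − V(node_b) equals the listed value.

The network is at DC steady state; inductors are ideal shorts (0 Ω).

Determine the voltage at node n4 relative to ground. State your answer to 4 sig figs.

2.754 V

MNA unknowns: 8 node voltages V₁..V_8 plus 4 source currents (L1, L2, L3, V1)
R1: Y=0.009709 on G[5,4]
R2: Y=0.0001125 on G[7,3]
R3: Y=0.1215 on G[8,7]
R4: Y=0.03049 on G[6,0]
R5: Y=0.01515 on G[7,2]
R6: Y=0.3731 on G[4,8]
R7: Y=0.02941 on G[2,4]
R8: Y=0.09259 on G[1,3]
L1: row V4−V8=0, i_L1 at 4,8
R9: Y=0.1439 on G[0,2]
R10: Y=0.3236 on G[1,2]
R11: Y=0.0002049 on G[4,7]
R12: Y=0.8065 on G[5,6]
L2: row V4−V7=0, i_L2 at 4,7
L3: row V0−V5=0, i_L3 at 0,5
V1: row V8−V3=5.13, i_V1 at 8,3
solve → V1=-0.6731, V2=-0.1858, V3=-2.376, V4=2.754, V5=0.000, V6=0.000, V7=2.754, V8=2.754
aux → i_L1=-0.1583, i_L2=0.04511, i_L3=-0.02673, i_V1=-0.1583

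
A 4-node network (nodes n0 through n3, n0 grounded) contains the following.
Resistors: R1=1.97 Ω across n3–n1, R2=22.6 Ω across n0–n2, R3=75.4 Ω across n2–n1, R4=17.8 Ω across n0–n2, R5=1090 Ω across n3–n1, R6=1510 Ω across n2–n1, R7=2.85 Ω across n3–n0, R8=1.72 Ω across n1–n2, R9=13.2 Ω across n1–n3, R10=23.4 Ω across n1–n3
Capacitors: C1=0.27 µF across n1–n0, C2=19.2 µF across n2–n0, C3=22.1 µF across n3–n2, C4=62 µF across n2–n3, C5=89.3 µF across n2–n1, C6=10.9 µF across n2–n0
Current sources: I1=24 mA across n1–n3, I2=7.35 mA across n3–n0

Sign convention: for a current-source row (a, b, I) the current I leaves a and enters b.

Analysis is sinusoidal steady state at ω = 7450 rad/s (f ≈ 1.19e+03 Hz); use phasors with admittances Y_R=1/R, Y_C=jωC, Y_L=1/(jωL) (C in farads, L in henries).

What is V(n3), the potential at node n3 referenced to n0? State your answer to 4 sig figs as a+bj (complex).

-0.007151+0.005922j V

Element admittances at ω=7450 rad/s:
  Y(R1) = 0.5076+0.000j S between n3,n1
  Y(C1) = 0.000+0.002012j S between n1,n0
  Y(R2) = 0.04425+0.000j S between n0,n2
  Y(R3) = 0.01326+0.000j S between n2,n1
  Y(C2) = 0.000+0.1430j S between n2,n0
  Y(C3) = 0.000+0.1646j S between n3,n2
  Y(C4) = 0.000+0.4619j S between n2,n3
  Y(R4) = 0.05618+0.000j S between n0,n2
  I1: injects 0.024 A into n3 (from n1)
  Y(R5) = 0.0009174+0.000j S between n3,n1
  Y(R6) = 0.0006623+0.000j S between n2,n1
  Y(C5) = 0.000+0.6653j S between n2,n1
  Y(R7) = 0.3509+0.000j S between n3,n0
  Y(C6) = 0.000+0.08120j S between n2,n0
  Y(R8) = 0.5814+0.000j S between n1,n2
  Y(R9) = 0.07576+0.000j S between n1,n3
  Y(R10) = 0.04274+0.000j S between n1,n3
  I2: injects 0.00735 A into n0 (from n3)
Assemble and solve the 3×3 MNA system:
  V(n1)=-0.02914+0.01757j  V(n2)=-0.01549+0.01449j  V(n3)=-0.007151+0.005922j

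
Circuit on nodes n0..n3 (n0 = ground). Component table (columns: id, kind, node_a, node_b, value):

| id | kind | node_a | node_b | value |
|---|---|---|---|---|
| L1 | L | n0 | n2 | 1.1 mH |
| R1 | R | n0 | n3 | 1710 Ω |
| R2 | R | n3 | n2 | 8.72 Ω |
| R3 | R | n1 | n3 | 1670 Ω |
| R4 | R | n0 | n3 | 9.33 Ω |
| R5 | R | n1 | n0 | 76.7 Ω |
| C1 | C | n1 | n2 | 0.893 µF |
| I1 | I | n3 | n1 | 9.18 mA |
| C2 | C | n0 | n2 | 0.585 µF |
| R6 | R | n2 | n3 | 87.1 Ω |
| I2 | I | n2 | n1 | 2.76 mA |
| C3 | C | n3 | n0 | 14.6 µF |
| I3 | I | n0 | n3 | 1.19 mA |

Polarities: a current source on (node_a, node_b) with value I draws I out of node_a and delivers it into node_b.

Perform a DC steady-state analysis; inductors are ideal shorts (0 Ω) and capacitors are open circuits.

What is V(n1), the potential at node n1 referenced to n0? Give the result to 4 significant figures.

0.8742 V

MNA unknowns: 3 node voltages V₁..V_3 plus 1 source current (L1)
L1: row V0−V2=0, i_L1 at 0,2
R1: Y=0.0005848 on G[0,3]
R2: Y=0.1147 on G[3,2]
R3: Y=0.0005988 on G[1,3]
R4: Y=0.1072 on G[0,3]
R5: Y=0.01304 on G[1,0]
C1: Y=0.000 on G[1,2]
I1: z[3]−=0.00918, z[1]+=0.00918
C2: Y=0.000 on G[0,2]
R6: Y=0.01148 on G[2,3]
I2: z[2]−=0.00276, z[1]+=0.00276
C3: Y=0.000 on G[3,0]
I3: z[0]−=0.00119, z[3]+=0.00119
solve → V1=0.8742, V2=0.000, V3=-0.03184
aux → i_L1=0.006777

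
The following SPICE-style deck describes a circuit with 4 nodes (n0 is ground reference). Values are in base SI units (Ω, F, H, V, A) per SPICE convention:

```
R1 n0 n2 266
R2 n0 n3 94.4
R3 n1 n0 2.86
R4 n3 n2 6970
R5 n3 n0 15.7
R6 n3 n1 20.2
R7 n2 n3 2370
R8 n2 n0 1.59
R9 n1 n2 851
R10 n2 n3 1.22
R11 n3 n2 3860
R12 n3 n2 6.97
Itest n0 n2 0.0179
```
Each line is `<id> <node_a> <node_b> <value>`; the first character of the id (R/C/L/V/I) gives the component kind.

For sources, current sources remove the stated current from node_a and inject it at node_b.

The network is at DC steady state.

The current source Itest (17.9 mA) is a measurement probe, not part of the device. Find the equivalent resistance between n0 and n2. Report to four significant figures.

R_eq = 1.354 Ω

MNA unknowns: 3 node voltages V₁..V_3
R1: Y=0.003759 on G[0,2]
R2: Y=0.01059 on G[0,3]
R3: Y=0.3497 on G[1,0]
R4: Y=0.0001435 on G[3,2]
R5: Y=0.06369 on G[3,0]
R6: Y=0.04950 on G[3,1]
R7: Y=0.0004219 on G[2,3]
R8: Y=0.6289 on G[2,0]
R9: Y=0.001175 on G[1,2]
R10: Y=0.8197 on G[2,3]
R11: Y=0.0002591 on G[3,2]
R12: Y=0.1435 on G[3,2]
Itest: z[0]−=0.0179, z[2]+=0.0179
solve → V1=0.002743, V2=0.02424, V3=0.02161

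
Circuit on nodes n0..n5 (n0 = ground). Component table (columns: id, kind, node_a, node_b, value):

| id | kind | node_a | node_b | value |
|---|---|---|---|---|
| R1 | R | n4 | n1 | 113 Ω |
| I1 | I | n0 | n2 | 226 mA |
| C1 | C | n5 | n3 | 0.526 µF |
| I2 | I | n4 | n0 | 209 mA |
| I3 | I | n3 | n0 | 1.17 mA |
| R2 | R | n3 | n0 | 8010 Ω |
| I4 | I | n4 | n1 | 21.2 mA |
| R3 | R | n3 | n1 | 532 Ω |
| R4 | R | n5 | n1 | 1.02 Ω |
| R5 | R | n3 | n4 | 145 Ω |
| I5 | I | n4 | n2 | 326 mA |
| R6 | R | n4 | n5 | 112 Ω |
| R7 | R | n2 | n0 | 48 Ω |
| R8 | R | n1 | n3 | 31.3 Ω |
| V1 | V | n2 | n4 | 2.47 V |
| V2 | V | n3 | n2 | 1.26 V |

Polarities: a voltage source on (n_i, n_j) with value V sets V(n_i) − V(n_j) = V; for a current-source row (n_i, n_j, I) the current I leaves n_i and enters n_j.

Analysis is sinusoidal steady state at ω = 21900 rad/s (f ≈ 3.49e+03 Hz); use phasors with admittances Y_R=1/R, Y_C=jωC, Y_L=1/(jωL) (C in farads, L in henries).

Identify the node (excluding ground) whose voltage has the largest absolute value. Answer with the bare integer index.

MNA unknowns: 5 node voltages V₁..V_5 plus 2 source currents (V1, V2)
R1: Y=0.008850+0.000j on G[4,1]
I1: z[0]−=0.226, z[2]+=0.226
C1: Y=0.000+0.01152j on G[5,3]
I2: z[4]−=0.209, z[0]+=0.209
I3: z[3]−=0.00117, z[0]+=0.00117
R2: Y=0.0001248+0.000j on G[3,0]
I4: z[4]−=0.0212, z[1]+=0.0212
R3: Y=0.001880+0.000j on G[3,1]
R4: Y=0.9804+0.000j on G[5,1]
R5: Y=0.006897+0.000j on G[3,4]
I5: z[4]−=0.326, z[2]+=0.326
R6: Y=0.008929+0.000j on G[4,5]
R7: Y=0.02083+0.000j on G[2,0]
R8: Y=0.03195+0.000j on G[1,3]
V1: row V2−V4=2.47, i_V1 at 2,4
V2: row V3−V2=1.26, i_V2 at 3,2
solve → V1=1.182+0.1883j, V2=0.7478+0.000j, V3=2.008+0.000j, V4=-1.722+0.000j, V5=1.158+0.1965j
aux → i_V1=0.4791-0.003421j, i_V2=-0.05736-0.003421j

3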